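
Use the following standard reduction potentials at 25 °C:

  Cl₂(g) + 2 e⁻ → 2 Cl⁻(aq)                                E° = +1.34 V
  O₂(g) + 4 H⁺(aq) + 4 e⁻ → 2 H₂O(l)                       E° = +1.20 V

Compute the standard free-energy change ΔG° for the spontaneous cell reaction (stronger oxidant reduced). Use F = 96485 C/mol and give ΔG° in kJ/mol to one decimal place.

Cl₂/Cl⁻ (E° = +1.34 V) is the cathode; O₂/H₂O (E° = +1.20 V) is the anode, so E°cell = +0.14 V.
Balancing electrons gives n = 4 (lcm of 2 and 4).
ΔG° = −nFE° = −(4)(96485)(+0.14) = -54,032 J = -54.0 kJ/mol.

-54.0 kJ/mol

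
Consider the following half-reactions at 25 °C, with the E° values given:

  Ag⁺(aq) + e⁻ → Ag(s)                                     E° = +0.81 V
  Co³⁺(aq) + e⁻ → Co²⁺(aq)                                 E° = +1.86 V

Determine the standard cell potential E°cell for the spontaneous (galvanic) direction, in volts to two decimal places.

The Co³⁺/Co²⁺ couple has the higher reduction potential, so it is the cathode; Ag⁺/Ag is oxidised at the anode.
E°cell = E°(cathode) − E°(anode) = (+1.86) − (+0.81) = +1.05 V.

+1.05 V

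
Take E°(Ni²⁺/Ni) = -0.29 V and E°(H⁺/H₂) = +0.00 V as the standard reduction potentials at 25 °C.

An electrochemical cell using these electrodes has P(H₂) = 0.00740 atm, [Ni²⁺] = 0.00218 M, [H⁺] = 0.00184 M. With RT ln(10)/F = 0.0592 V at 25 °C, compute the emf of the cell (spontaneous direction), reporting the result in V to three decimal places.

H⁺/H₂ is the cathode (higher E°), Ni²⁺/Ni the anode: E°cell = +0.00 − (-0.29) = +0.29 V, n = 2.
Overall: 2 H⁺(aq) + Ni(s) → H₂(g) + Ni²⁺(aq)
Q = P(H₂)·[Ni²⁺] / ([H⁺]^2); log Q = 0.678.
E = E° − (0.0592/n) log Q = +0.29 − (0.0592/2)(0.678) = +0.270 V.

+0.270 V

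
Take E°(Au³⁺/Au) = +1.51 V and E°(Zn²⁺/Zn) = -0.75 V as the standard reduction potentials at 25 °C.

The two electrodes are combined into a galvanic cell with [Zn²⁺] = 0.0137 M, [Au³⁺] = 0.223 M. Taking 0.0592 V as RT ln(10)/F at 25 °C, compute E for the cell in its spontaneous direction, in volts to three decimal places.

+2.302 V

Au³⁺/Au is the cathode (higher E°), Zn²⁺/Zn the anode: E°cell = +1.51 − (-0.75) = +2.26 V, n = 6.
Overall: 2 Au³⁺(aq) + 3 Zn(s) → 2 Au(s) + 3 Zn²⁺(aq)
Q = [Zn²⁺]^3 / ([Au³⁺]^2); log Q = -4.286.
E = E° − (0.0592/n) log Q = +2.26 − (0.0592/6)(-4.286) = +2.302 V.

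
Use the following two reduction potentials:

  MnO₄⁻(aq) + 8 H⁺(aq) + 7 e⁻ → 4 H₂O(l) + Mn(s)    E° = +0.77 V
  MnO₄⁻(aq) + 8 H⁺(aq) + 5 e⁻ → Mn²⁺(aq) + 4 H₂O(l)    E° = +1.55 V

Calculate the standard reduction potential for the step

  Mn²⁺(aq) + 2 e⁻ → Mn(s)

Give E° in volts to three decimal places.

-1.180 V

Sequential free energies add, so n₃E°₃ = n₁E°₁ + n₂E°₂.
With n₃ = 7, and the known step contributing 5×(+1.55) V, the unknown satisfies 2·E° = 7×(+0.77) − 5×(+1.55) = -2.360.
E° = -2.360 / 2 = -1.180 V.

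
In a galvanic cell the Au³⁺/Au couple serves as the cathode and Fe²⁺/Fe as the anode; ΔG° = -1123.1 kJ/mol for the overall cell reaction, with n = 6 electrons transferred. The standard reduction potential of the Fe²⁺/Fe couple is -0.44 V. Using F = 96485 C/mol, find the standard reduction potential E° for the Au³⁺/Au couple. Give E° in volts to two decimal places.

E°cell = −ΔG°/(nF) = −(-1123.1×10³)/((6)(96485)) = +1.940 V.
Since Au³⁺/Au is the cathode and Fe²⁺/Fe the anode, E°cell = E°(Au³⁺/Au) − E°(Fe²⁺/Fe).
So E°(Au³⁺/Au) = E°cell + E°(Fe²⁺/Fe) = +1.940 + (-0.44) = +1.50 V.

+1.50 V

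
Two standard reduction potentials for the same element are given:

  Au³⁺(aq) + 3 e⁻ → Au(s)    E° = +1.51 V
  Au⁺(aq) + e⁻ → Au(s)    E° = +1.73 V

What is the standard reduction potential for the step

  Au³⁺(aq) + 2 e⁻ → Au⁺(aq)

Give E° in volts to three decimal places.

+1.400 V

Sequential free energies add, so n₃E°₃ = n₁E°₁ + n₂E°₂.
With n₃ = 3, and the known step contributing 1×(+1.73) V, the unknown satisfies 2·E° = 3×(+1.51) − 1×(+1.73) = +2.800.
E° = +2.800 / 2 = +1.400 V.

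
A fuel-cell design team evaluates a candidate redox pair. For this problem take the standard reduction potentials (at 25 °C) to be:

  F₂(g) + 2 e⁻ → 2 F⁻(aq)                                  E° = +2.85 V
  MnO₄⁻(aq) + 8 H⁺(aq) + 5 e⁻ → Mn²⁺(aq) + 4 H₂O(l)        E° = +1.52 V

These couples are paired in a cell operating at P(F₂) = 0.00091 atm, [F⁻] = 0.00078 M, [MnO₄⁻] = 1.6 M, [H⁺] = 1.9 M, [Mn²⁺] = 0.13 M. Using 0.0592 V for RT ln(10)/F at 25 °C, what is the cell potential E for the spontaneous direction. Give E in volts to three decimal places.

+1.385 V

F₂/F⁻ is the cathode (higher E°), MnO₄⁻/Mn²⁺ the anode: E°cell = +2.85 − (+1.52) = +1.33 V, n = 10.
Overall: 5 F₂(g) + 2 Mn²⁺(aq) + 8 H₂O(l) → 10 F⁻(aq) + 2 MnO₄⁻(aq) + 16 H⁺(aq)
Q = [F⁻]^10·[MnO₄⁻]^2·[H⁺]^16 / (P(F₂)^5·[Mn²⁺]^2); log Q = -9.234.
E = E° − (0.0592/n) log Q = +1.33 − (0.0592/10)(-9.234) = +1.385 V.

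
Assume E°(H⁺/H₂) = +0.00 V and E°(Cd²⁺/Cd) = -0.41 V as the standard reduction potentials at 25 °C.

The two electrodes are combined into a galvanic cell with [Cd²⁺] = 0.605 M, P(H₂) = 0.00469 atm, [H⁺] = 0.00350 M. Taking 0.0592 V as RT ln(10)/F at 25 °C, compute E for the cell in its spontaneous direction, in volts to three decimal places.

H⁺/H₂ is the cathode (higher E°), Cd²⁺/Cd the anode: E°cell = +0.00 − (-0.41) = +0.41 V, n = 2.
Overall: 2 H⁺(aq) + Cd(s) → H₂(g) + Cd²⁺(aq)
Q = P(H₂)·[Cd²⁺] / ([H⁺]^2); log Q = 2.365.
E = E° − (0.0592/n) log Q = +0.41 − (0.0592/2)(2.365) = +0.340 V.

+0.340 V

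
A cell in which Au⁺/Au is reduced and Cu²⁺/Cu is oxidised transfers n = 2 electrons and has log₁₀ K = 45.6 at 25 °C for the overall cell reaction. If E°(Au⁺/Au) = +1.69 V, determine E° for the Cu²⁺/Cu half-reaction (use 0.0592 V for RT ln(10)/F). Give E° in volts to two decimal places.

+0.34 V

E°cell = (0.0592/n)·log K = (0.0592/2)(45.6) = +1.350 V.
Since Au⁺/Au is the cathode and Cu²⁺/Cu the anode, E°cell = E°(Au⁺/Au) − E°(Cu²⁺/Cu).
So E°(Cu²⁺/Cu) = E°(Au⁺/Au) − E°cell = (+1.69) − (+1.350) = +0.34 V.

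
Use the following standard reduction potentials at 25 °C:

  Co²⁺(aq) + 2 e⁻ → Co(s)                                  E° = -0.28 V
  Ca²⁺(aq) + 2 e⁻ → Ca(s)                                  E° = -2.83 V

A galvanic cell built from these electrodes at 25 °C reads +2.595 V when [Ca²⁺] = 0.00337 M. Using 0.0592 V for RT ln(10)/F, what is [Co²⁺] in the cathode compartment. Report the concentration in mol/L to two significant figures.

Co²⁺/Co is the cathode, Ca²⁺/Ca the anode: E°cell = +2.55 V, n = 2.
Overall reaction: Co²⁺(aq) + Ca(s) → Co(s) + Ca²⁺(aq); Q = [Ca²⁺]^1/[Co²⁺]^1.
From E = E° − (0.0592/n) log Q: log Q = (E° − E)·n/0.0592 = (+2.55 − (+2.595))·2/0.0592 = -1.5203.
So 1·log[Co²⁺] = 1·log(0.00337) − log Q = -2.4724 − (-1.5203) = -0.9521; [Co²⁺] = 10^(-0.9521) ≈ 0.11 M.

0.11 M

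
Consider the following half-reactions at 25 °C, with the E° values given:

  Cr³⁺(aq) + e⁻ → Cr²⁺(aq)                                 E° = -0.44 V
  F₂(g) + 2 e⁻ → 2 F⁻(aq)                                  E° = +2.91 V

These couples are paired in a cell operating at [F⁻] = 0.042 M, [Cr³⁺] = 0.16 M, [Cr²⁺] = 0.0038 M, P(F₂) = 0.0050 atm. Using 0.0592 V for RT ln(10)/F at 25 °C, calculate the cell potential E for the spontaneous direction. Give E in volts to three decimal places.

+3.267 V

F₂/F⁻ is the cathode (higher E°), Cr³⁺/Cr²⁺ the anode: E°cell = +2.91 − (-0.44) = +3.35 V, n = 2.
Overall: F₂(g) + 2 Cr²⁺(aq) → 2 F⁻(aq) + 2 Cr³⁺(aq)
Q = [F⁻]^2·[Cr³⁺]^2 / (P(F₂)·[Cr²⁺]^2); log Q = 2.796.
E = E° − (0.0592/n) log Q = +3.35 − (0.0592/2)(2.796) = +3.267 V.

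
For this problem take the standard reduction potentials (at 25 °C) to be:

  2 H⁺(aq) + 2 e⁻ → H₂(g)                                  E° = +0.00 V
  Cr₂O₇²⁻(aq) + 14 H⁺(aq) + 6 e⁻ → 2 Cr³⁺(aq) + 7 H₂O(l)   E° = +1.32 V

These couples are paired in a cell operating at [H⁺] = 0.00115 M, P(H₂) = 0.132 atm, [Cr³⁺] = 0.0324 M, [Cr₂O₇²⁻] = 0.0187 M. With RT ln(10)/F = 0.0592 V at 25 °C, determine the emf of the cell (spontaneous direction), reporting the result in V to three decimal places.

Cr₂O₇²⁻/Cr³⁺ is the cathode (higher E°), H⁺/H₂ the anode: E°cell = +1.32 − (+0.00) = +1.32 V, n = 6.
Overall: Cr₂O₇²⁻(aq) + 8 H⁺(aq) + 3 H₂(g) → 2 Cr³⁺(aq) + 7 H₂O(l)
Q = [Cr³⁺]^2 / ([Cr₂O₇²⁻]·[H⁺]^8·P(H₂)^3); log Q = 24.902.
E = E° − (0.0592/n) log Q = +1.32 − (0.0592/6)(24.902) = +1.074 V.

+1.074 V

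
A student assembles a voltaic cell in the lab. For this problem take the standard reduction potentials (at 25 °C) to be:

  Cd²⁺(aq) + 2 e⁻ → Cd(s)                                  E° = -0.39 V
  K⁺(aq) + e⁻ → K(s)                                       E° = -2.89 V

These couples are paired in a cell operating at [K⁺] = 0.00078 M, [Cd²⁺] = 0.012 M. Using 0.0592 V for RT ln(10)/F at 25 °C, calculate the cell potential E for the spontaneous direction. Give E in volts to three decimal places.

Cd²⁺/Cd is the cathode (higher E°), K⁺/K the anode: E°cell = -0.39 − (-2.89) = +2.50 V, n = 2.
Overall: Cd²⁺(aq) + 2 K(s) → Cd(s) + 2 K⁺(aq)
Q = [K⁺]^2 / ([Cd²⁺]); log Q = -4.295.
E = E° − (0.0592/n) log Q = +2.50 − (0.0592/2)(-4.295) = +2.627 V.

+2.627 V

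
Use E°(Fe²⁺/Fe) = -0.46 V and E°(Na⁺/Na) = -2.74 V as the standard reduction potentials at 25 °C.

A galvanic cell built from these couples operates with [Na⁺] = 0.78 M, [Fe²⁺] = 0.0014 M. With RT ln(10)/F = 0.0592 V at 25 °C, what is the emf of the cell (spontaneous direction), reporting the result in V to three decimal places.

+2.202 V

Fe²⁺/Fe is the cathode (higher E°), Na⁺/Na the anode: E°cell = -0.46 − (-2.74) = +2.28 V, n = 2.
Overall: Fe²⁺(aq) + 2 Na(s) → Fe(s) + 2 Na⁺(aq)
Q = [Na⁺]^2 / ([Fe²⁺]); log Q = 2.638.
E = E° − (0.0592/n) log Q = +2.28 − (0.0592/2)(2.638) = +2.202 V.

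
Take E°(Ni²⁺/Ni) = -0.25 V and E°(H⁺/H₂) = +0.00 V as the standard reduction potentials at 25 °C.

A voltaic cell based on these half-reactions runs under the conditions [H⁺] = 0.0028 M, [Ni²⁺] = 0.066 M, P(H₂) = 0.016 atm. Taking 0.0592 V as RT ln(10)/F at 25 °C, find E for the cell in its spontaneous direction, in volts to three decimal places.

H⁺/H₂ is the cathode (higher E°), Ni²⁺/Ni the anode: E°cell = +0.00 − (-0.25) = +0.25 V, n = 2.
Overall: 2 H⁺(aq) + Ni(s) → H₂(g) + Ni²⁺(aq)
Q = P(H₂)·[Ni²⁺] / ([H⁺]^2); log Q = 2.129.
E = E° − (0.0592/n) log Q = +0.25 − (0.0592/2)(2.129) = +0.187 V.

+0.187 V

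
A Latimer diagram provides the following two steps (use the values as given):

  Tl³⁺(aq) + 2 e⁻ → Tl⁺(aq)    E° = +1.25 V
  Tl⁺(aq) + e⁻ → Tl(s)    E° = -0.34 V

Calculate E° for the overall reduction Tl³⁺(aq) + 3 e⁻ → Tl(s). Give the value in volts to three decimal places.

+0.720 V

Adding the free-energy changes (−nFE°) of the two steps gives −n₃FE°₃ = −n₁FE°₁ − n₂FE°₂.
E°₃ = (2×+1.25 + 1×-0.34) / 3 = (+2.160) / 3 = +0.720 V.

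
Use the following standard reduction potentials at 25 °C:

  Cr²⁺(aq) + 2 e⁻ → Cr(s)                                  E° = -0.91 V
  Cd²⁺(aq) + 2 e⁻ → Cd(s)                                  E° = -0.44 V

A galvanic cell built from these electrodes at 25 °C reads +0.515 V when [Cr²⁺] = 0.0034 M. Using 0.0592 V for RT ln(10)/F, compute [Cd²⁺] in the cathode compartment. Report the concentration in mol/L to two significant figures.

Cd²⁺/Cd is the cathode, Cr²⁺/Cr the anode: E°cell = +0.47 V, n = 2.
Overall reaction: Cd²⁺(aq) + Cr(s) → Cd(s) + Cr²⁺(aq); Q = [Cr²⁺]^1/[Cd²⁺]^1.
From E = E° − (0.0592/n) log Q: log Q = (E° − E)·n/0.0592 = (+0.47 − (+0.515))·2/0.0592 = -1.5203.
So 1·log[Cd²⁺] = 1·log(0.0034) − log Q = -2.4685 − (-1.5203) = -0.9482; [Cd²⁺] = 10^(-0.9482) ≈ 0.11 M.

0.11 M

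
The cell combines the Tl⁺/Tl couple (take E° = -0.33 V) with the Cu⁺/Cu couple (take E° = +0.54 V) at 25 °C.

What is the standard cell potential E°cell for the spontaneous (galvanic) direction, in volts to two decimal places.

+0.87 V

The Cu⁺/Cu couple has the higher reduction potential, so it is the cathode; Tl⁺/Tl is oxidised at the anode.
E°cell = E°(cathode) − E°(anode) = (+0.54) − (-0.33) = +0.87 V.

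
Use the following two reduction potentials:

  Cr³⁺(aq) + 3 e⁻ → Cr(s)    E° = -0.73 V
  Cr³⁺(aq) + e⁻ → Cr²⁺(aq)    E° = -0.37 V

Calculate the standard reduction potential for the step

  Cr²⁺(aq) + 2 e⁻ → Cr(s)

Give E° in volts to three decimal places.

-0.910 V

Sequential free energies add, so n₃E°₃ = n₁E°₁ + n₂E°₂.
With n₃ = 3, and the known step contributing 1×(-0.37) V, the unknown satisfies 2·E° = 3×(-0.73) − 1×(-0.37) = -1.820.
E° = -1.820 / 2 = -0.910 V.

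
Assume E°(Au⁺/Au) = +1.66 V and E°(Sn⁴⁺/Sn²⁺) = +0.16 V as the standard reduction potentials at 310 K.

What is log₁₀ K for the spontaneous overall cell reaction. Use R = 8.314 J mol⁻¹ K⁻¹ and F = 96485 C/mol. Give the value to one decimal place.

Cathode: Au⁺/Au; anode: Sn⁴⁺/Sn²⁺. E°cell = (+1.66) − (+0.16) = +1.50 V, with n = 2.
ΔG° = −nFE° = −RT ln K, so ln K = nFE°/(RT) = (2)(96485)(+1.50) / ((8.314)(310)) = 112.308.
log₁₀ K = 112.308 / ln 10 = 48.8.

48.8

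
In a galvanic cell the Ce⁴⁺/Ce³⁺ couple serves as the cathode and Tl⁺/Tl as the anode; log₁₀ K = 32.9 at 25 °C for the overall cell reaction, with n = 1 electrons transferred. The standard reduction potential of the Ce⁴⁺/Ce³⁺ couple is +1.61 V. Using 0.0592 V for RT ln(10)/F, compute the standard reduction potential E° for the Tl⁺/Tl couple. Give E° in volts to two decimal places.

-0.34 V

E°cell = (0.0592/n)·log K = (0.0592/1)(32.9) = +1.948 V.
Since Ce⁴⁺/Ce³⁺ is the cathode and Tl⁺/Tl the anode, E°cell = E°(Ce⁴⁺/Ce³⁺) − E°(Tl⁺/Tl).
So E°(Tl⁺/Tl) = E°(Ce⁴⁺/Ce³⁺) − E°cell = (+1.61) − (+1.948) = -0.34 V.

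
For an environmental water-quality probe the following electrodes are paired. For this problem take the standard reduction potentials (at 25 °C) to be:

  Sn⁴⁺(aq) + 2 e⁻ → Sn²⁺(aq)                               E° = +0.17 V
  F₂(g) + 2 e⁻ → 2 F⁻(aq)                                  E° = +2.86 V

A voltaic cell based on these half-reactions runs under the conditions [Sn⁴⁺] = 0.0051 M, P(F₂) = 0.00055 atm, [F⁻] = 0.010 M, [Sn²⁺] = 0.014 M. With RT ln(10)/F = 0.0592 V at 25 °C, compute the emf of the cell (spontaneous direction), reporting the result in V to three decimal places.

+2.725 V

F₂/F⁻ is the cathode (higher E°), Sn⁴⁺/Sn²⁺ the anode: E°cell = +2.86 − (+0.17) = +2.69 V, n = 2.
Overall: F₂(g) + Sn²⁺(aq) → 2 F⁻(aq) + Sn⁴⁺(aq)
Q = [F⁻]^2·[Sn⁴⁺] / (P(F₂)·[Sn²⁺]); log Q = -1.179.
E = E° − (0.0592/n) log Q = +2.69 − (0.0592/2)(-1.179) = +2.725 V.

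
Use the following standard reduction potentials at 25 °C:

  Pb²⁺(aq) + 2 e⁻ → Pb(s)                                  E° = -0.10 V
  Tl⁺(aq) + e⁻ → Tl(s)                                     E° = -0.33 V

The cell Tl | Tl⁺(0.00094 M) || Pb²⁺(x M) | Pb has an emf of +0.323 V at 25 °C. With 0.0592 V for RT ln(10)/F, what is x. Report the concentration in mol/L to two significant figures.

Pb²⁺/Pb is the cathode, Tl⁺/Tl the anode: E°cell = +0.23 V, n = 2.
Overall reaction: Pb²⁺(aq) + 2 Tl(s) → Pb(s) + 2 Tl⁺(aq); Q = [Tl⁺]^2/[Pb²⁺]^1.
From E = E° − (0.0592/n) log Q: log Q = (E° − E)·n/0.0592 = (+0.23 − (+0.323))·2/0.0592 = -3.1419.
So 1·log[Pb²⁺] = 2·log(0.00094) − log Q = -6.0537 − (-3.1419) = -2.9118; [Pb²⁺] = 10^(-2.9118) ≈ 0.0012 M.

0.0012 M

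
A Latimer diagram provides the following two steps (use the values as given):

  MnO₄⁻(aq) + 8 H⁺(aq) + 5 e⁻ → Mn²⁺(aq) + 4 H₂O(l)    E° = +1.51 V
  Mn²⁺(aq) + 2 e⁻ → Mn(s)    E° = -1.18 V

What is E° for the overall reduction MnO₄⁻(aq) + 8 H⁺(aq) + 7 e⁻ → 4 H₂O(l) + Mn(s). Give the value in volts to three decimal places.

Adding the free-energy changes (−nFE°) of the two steps gives −n₃FE°₃ = −n₁FE°₁ − n₂FE°₂.
E°₃ = (5×+1.51 + 2×-1.18) / 7 = (+5.190) / 7 = +0.741 V.
E° values themselves are not directly additive — weighting by electron count is essential.

+0.741 V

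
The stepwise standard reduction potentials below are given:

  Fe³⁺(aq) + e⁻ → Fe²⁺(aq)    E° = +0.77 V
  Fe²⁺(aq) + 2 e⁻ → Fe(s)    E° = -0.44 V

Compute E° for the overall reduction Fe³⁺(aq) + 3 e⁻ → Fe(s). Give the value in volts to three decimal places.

Standard free energies of sequential steps add: ΔG°₃ = ΔG°₁ + ΔG°₂, so n₃E°₃ = n₁E°₁ + n₂E°₂.
E°₃ = (1×+0.77 + 2×-0.44) / 3 = (-0.110) / 3 = -0.037 V.
Simply averaging or adding the two E° values would be wrong; the electron-weighted sum is required.

-0.037 V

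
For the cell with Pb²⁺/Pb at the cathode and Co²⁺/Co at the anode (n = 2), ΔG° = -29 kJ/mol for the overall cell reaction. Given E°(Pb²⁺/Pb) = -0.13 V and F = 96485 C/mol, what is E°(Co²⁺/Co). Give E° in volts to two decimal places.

-0.28 V

E°cell = −ΔG°/(nF) = −(-29×10³)/((2)(96485)) = +0.150 V.
Since Pb²⁺/Pb is the cathode and Co²⁺/Co the anode, E°cell = E°(Pb²⁺/Pb) − E°(Co²⁺/Co).
So E°(Co²⁺/Co) = E°(Pb²⁺/Pb) − E°cell = (-0.13) − (+0.150) = -0.28 V.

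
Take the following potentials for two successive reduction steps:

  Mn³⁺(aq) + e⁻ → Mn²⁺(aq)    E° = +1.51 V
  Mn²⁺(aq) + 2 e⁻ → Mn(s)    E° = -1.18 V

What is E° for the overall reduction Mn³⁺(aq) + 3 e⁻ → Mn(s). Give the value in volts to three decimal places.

Since ΔG° = −nFE° is additive over sequential reductions, n₃E°₃ = n₁E°₁ + n₂E°₂.
E°₃ = (1×+1.51 + 2×-1.18) / 3 = (-0.850) / 3 = -0.283 V.

-0.283 V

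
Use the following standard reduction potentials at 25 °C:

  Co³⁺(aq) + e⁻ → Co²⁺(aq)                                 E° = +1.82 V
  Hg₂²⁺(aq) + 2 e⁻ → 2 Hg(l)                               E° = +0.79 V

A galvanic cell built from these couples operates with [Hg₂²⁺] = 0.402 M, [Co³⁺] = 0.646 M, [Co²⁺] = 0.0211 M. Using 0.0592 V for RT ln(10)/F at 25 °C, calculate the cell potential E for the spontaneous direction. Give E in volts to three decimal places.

Co³⁺/Co²⁺ is the cathode (higher E°), Hg₂²⁺/Hg the anode: E°cell = +1.82 − (+0.79) = +1.03 V, n = 2.
Overall: 2 Co³⁺(aq) + 2 Hg(l) → 2 Co²⁺(aq) + Hg₂²⁺(aq)
Q = [Co²⁺]^2·[Hg₂²⁺] / ([Co³⁺]^2); log Q = -3.368.
E = E° − (0.0592/n) log Q = +1.03 − (0.0592/2)(-3.368) = +1.130 V.

+1.130 V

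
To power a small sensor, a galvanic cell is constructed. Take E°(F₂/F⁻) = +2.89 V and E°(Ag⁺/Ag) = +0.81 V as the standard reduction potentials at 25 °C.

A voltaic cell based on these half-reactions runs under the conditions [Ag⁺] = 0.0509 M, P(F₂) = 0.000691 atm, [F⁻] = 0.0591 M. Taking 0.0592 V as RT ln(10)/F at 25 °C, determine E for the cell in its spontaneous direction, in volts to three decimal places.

F₂/F⁻ is the cathode (higher E°), Ag⁺/Ag the anode: E°cell = +2.89 − (+0.81) = +2.08 V, n = 2.
Overall: F₂(g) + 2 Ag(s) → 2 F⁻(aq) + 2 Ag⁺(aq)
Q = [F⁻]^2·[Ag⁺]^2 / (P(F₂)); log Q = -1.883.
E = E° − (0.0592/n) log Q = +2.08 − (0.0592/2)(-1.883) = +2.136 V.

+2.136 V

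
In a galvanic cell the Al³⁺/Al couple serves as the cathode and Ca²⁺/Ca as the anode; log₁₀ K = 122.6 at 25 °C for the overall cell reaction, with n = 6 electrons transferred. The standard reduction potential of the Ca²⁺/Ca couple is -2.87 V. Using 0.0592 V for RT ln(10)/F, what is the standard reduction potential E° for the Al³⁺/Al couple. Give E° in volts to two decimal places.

-1.66 V

E°cell = (0.0592/n)·log K = (0.0592/6)(122.6) = +1.210 V.
Since Al³⁺/Al is the cathode and Ca²⁺/Ca the anode, E°cell = E°(Al³⁺/Al) − E°(Ca²⁺/Ca).
So E°(Al³⁺/Al) = E°cell + E°(Ca²⁺/Ca) = +1.210 + (-2.87) = -1.66 V.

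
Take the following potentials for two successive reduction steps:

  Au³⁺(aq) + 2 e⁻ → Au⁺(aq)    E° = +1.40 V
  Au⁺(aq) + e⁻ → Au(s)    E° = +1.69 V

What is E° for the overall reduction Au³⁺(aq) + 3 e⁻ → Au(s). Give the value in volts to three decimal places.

+1.497 V

Standard free energies of sequential steps add: ΔG°₃ = ΔG°₁ + ΔG°₂, so n₃E°₃ = n₁E°₁ + n₂E°₂.
E°₃ = (2×+1.40 + 1×+1.69) / 3 = (+4.490) / 3 = +1.497 V.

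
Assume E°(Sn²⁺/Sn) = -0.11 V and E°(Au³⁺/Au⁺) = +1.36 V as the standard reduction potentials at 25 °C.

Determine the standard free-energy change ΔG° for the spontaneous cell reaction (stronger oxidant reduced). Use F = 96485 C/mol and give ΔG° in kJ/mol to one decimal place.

-283.7 kJ/mol

Au³⁺/Au⁺ (E° = +1.36 V) is the cathode; Sn²⁺/Sn (E° = -0.11 V) is the anode, so E°cell = +1.47 V.
Balancing electrons gives n = 2 (lcm of 2 and 2).
ΔG° = −nFE° = −(2)(96485)(+1.47) = -283,666 J = -283.7 kJ/mol.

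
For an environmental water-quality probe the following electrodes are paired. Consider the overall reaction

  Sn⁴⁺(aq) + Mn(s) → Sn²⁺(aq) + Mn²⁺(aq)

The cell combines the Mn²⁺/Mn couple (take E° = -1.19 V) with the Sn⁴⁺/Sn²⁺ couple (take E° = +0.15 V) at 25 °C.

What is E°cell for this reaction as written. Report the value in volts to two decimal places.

+1.34 V

The Sn⁴⁺/Sn²⁺ couple has the higher reduction potential, so it is the cathode; Mn²⁺/Mn is oxidised at the anode.
E°cell = E°(cathode) − E°(anode) = (+0.15) − (-1.19) = +1.34 V.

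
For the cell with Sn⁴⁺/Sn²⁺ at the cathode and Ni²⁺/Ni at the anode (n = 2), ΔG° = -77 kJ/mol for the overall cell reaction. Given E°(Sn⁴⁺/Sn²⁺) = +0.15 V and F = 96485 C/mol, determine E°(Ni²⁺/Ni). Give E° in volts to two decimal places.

E°cell = −ΔG°/(nF) = −(-77×10³)/((2)(96485)) = +0.399 V.
Since Sn⁴⁺/Sn²⁺ is the cathode and Ni²⁺/Ni the anode, E°cell = E°(Sn⁴⁺/Sn²⁺) − E°(Ni²⁺/Ni).
So E°(Ni²⁺/Ni) = E°(Sn⁴⁺/Sn²⁺) − E°cell = (+0.15) − (+0.399) = -0.25 V.

-0.25 V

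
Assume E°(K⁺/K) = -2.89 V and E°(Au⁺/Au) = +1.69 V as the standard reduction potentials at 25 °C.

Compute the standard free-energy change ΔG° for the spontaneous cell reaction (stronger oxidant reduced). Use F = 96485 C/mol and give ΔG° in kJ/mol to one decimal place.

Au⁺/Au (E° = +1.69 V) is the cathode; K⁺/K (E° = -2.89 V) is the anode, so E°cell = +4.58 V.
Balancing electrons gives n = 1 (lcm of 1 and 1).
ΔG° = −nFE° = −(1)(96485)(+4.58) = -441,901 J = -441.9 kJ/mol.

-441.9 kJ/mol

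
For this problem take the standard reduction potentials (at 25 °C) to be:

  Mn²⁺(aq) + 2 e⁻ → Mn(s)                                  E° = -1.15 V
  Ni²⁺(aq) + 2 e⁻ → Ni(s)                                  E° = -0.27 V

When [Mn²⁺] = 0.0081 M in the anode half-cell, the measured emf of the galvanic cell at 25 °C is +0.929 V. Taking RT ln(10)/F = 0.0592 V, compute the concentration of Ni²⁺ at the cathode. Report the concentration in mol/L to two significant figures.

0.37 M

Ni²⁺/Ni is the cathode, Mn²⁺/Mn the anode: E°cell = +0.88 V, n = 2.
Overall reaction: Ni²⁺(aq) + Mn(s) → Ni(s) + Mn²⁺(aq); Q = [Mn²⁺]^1/[Ni²⁺]^1.
From E = E° − (0.0592/n) log Q: log Q = (E° − E)·n/0.0592 = (+0.88 − (+0.929))·2/0.0592 = -1.6554.
So 1·log[Ni²⁺] = 1·log(0.0081) − log Q = -2.0915 − (-1.6554) = -0.4361; [Ni²⁺] = 10^(-0.4361) ≈ 0.37 M.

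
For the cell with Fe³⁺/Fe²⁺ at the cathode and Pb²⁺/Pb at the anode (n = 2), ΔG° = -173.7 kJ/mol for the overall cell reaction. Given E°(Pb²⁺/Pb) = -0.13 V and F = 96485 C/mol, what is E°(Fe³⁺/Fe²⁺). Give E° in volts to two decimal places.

E°cell = −ΔG°/(nF) = −(-173.7×10³)/((2)(96485)) = +0.900 V.
Since Fe³⁺/Fe²⁺ is the cathode and Pb²⁺/Pb the anode, E°cell = E°(Fe³⁺/Fe²⁺) − E°(Pb²⁺/Pb).
So E°(Fe³⁺/Fe²⁺) = E°cell + E°(Pb²⁺/Pb) = +0.900 + (-0.13) = +0.77 V.

+0.77 V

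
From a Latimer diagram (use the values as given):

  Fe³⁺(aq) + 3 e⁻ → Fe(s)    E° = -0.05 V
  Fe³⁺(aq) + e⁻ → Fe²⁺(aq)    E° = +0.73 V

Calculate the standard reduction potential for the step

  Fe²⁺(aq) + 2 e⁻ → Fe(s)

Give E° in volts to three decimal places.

Sequential free energies add, so n₃E°₃ = n₁E°₁ + n₂E°₂.
With n₃ = 3, and the known step contributing 1×(+0.73) V, the unknown satisfies 2·E° = 3×(-0.05) − 1×(+0.73) = -0.880.
E° = -0.880 / 2 = -0.440 V.

-0.440 V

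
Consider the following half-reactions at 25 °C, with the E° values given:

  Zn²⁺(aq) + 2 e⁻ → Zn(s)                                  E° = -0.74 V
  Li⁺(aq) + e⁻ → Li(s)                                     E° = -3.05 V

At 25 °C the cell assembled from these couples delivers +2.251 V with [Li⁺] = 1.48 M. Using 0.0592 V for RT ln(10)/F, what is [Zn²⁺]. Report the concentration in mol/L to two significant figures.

Zn²⁺/Zn is the cathode, Li⁺/Li the anode: E°cell = +2.31 V, n = 2.
Overall reaction: Zn²⁺(aq) + 2 Li(s) → Zn(s) + 2 Li⁺(aq); Q = [Li⁺]^2/[Zn²⁺]^1.
From E = E° − (0.0592/n) log Q: log Q = (E° − E)·n/0.0592 = (+2.31 − (+2.251))·2/0.0592 = 1.9932.
So 1·log[Zn²⁺] = 2·log(1.48) − log Q = 0.3405 − (1.9932) = -1.6527; [Zn²⁺] = 10^(-1.6527) ≈ 0.022 M.

0.022 M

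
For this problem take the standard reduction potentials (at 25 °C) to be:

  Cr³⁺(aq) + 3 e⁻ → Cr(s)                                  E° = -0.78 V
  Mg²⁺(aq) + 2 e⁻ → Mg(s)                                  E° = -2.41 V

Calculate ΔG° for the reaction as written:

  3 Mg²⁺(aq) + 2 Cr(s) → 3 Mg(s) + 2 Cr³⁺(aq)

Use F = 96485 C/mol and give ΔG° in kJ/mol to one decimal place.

As written, Mg²⁺/Mg is reduced (cathode) and Cr³⁺/Cr is oxidised (anode), so E°cell = (-2.41) − (-0.78) = -1.63 V.
Balancing electrons gives n = 6.
ΔG° = −nFE° = −(6)(96485)(-1.63) = 943,623 J = +943.6 kJ/mol.

+943.6 kJ/mol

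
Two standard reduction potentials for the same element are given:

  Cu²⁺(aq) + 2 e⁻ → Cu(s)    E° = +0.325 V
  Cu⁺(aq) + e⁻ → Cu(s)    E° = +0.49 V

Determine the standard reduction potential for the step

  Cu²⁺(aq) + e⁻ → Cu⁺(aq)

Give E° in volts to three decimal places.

Sequential free energies add, so n₃E°₃ = n₁E°₁ + n₂E°₂.
With n₃ = 2, and the known step contributing 1×(+0.49) V, the unknown satisfies 1·E° = 2×(+0.325) − 1×(+0.49) = +0.160.
E° = +0.160 / 1 = +0.160 V.

+0.160 V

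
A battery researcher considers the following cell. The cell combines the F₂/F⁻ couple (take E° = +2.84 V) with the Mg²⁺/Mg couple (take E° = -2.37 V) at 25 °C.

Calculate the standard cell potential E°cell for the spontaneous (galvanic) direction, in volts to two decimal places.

+5.21 V

The F₂/F⁻ couple has the higher reduction potential, so it is the cathode; Mg²⁺/Mg is oxidised at the anode.
E°cell = E°(cathode) − E°(anode) = (+2.84) − (-2.37) = +5.21 V.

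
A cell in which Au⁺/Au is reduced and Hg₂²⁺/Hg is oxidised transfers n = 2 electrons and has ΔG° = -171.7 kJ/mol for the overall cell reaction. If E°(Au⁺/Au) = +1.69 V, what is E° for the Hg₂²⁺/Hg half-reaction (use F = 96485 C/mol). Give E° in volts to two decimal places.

+0.80 V

E°cell = −ΔG°/(nF) = −(-171.7×10³)/((2)(96485)) = +0.890 V.
Since Au⁺/Au is the cathode and Hg₂²⁺/Hg the anode, E°cell = E°(Au⁺/Au) − E°(Hg₂²⁺/Hg).
So E°(Hg₂²⁺/Hg) = E°(Au⁺/Au) − E°cell = (+1.69) − (+0.890) = +0.80 V.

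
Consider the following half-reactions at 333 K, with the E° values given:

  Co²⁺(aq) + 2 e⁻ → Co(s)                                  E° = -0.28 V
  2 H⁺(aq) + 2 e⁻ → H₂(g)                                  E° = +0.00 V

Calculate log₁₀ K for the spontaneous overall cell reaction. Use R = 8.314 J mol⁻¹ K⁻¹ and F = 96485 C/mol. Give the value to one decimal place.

Cathode: H⁺/H₂; anode: Co²⁺/Co. E°cell = (+0.00) − (-0.28) = +0.28 V, with n = 2.
ΔG° = −nFE° = −RT ln K, so ln K = nFE°/(RT) = (2)(96485)(+0.28) / ((8.314)(333)) = 19.516.
log₁₀ K = 19.516 / ln 10 = 8.5.

8.5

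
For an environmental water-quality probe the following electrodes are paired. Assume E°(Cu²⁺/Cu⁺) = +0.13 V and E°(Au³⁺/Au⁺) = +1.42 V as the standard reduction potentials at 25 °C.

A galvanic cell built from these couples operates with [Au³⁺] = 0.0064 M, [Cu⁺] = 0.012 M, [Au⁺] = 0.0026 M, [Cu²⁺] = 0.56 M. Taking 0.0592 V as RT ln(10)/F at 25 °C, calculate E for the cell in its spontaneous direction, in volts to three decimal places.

+1.203 V

Au³⁺/Au⁺ is the cathode (higher E°), Cu²⁺/Cu⁺ the anode: E°cell = +1.42 − (+0.13) = +1.29 V, n = 2.
Overall: Au³⁺(aq) + 2 Cu⁺(aq) → Au⁺(aq) + 2 Cu²⁺(aq)
Q = [Au⁺]·[Cu²⁺]^2 / ([Au³⁺]·[Cu⁺]^2); log Q = 2.947.
E = E° − (0.0592/n) log Q = +1.29 − (0.0592/2)(2.947) = +1.203 V.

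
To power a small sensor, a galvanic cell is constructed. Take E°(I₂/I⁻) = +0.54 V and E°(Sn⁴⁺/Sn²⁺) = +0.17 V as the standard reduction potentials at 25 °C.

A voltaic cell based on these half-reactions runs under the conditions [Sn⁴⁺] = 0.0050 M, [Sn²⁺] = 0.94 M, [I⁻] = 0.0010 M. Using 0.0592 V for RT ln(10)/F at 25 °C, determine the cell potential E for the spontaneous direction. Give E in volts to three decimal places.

I₂/I⁻ is the cathode (higher E°), Sn⁴⁺/Sn²⁺ the anode: E°cell = +0.54 − (+0.17) = +0.37 V, n = 2.
Overall: I₂(s) + Sn²⁺(aq) → 2 I⁻(aq) + Sn⁴⁺(aq)
Q = [I⁻]^2·[Sn⁴⁺] / ([Sn²⁺]); log Q = -8.274.
E = E° − (0.0592/n) log Q = +0.37 − (0.0592/2)(-8.274) = +0.615 V.

+0.615 V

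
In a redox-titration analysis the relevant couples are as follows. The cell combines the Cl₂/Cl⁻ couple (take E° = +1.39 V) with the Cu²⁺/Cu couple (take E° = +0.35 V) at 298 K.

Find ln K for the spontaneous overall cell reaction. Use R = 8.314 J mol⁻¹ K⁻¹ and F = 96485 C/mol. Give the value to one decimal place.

81.0

Cathode: Cl₂/Cl⁻; anode: Cu²⁺/Cu. E°cell = (+1.39) − (+0.35) = +1.04 V, with n = 2.
ΔG° = −nFE° = −RT ln K, so ln K = nFE°/(RT) = (2)(96485)(+1.04) / ((8.314)(298)) = 81.002.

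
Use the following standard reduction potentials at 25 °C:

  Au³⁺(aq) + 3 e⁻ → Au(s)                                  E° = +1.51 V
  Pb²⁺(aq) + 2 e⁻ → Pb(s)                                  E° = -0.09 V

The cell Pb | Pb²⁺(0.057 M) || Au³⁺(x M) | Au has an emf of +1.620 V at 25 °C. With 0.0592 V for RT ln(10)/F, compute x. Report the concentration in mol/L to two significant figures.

0.14 M

Au³⁺/Au is the cathode, Pb²⁺/Pb the anode: E°cell = +1.60 V, n = 6.
Overall reaction: 2 Au³⁺(aq) + 3 Pb(s) → 2 Au(s) + 3 Pb²⁺(aq); Q = [Pb²⁺]^3/[Au³⁺]^2.
From E = E° − (0.0592/n) log Q: log Q = (E° − E)·n/0.0592 = (+1.60 − (+1.620))·6/0.0592 = -2.0270.
So 2·log[Au³⁺] = 3·log(0.057) − log Q = -3.7324 − (-2.0270) = -1.7054; log[Au³⁺] = -1.7054 / 2 = -0.8527; [Au³⁺] = 10^(-0.8527) ≈ 0.14 M.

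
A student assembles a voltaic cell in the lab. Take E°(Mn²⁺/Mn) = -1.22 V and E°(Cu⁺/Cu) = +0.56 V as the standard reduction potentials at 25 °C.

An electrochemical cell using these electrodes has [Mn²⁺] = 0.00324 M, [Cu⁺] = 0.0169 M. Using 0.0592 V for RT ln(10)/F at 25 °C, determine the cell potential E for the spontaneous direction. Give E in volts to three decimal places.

Cu⁺/Cu is the cathode (higher E°), Mn²⁺/Mn the anode: E°cell = +0.56 − (-1.22) = +1.78 V, n = 2.
Overall: 2 Cu⁺(aq) + Mn(s) → 2 Cu(s) + Mn²⁺(aq)
Q = [Mn²⁺] / ([Cu⁺]^2); log Q = 1.055.
E = E° − (0.0592/n) log Q = +1.78 − (0.0592/2)(1.055) = +1.749 V.

+1.749 V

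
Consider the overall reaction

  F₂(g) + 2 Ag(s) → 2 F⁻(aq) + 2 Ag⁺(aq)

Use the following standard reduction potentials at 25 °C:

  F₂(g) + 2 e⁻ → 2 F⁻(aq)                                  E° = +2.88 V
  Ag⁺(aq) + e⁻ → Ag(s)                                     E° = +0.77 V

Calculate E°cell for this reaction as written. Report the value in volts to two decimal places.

The F₂/F⁻ couple has the higher reduction potential, so it is the cathode; Ag⁺/Ag is oxidised at the anode.
E°cell = E°(cathode) − E°(anode) = (+2.88) − (+0.77) = +2.11 V.

+2.11 V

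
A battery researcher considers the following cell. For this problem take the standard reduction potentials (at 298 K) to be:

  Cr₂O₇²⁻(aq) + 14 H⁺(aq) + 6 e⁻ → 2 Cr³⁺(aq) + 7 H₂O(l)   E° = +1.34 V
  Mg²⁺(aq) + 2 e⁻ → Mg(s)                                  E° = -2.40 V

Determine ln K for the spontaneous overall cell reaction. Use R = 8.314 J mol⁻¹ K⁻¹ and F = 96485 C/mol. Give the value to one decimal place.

873.9

Cathode: Cr₂O₇²⁻/Cr³⁺; anode: Mg²⁺/Mg. E°cell = (+1.34) − (-2.40) = +3.74 V, with n = 6.
ΔG° = −nFE° = −RT ln K, so ln K = nFE°/(RT) = (6)(96485)(+3.74) / ((8.314)(298)) = 873.889.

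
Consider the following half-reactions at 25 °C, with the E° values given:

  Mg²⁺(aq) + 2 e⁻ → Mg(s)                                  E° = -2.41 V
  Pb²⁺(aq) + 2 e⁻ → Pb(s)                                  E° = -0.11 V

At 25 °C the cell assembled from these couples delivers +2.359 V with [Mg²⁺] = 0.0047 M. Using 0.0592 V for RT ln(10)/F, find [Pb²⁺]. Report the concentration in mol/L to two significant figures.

Pb²⁺/Pb is the cathode, Mg²⁺/Mg the anode: E°cell = +2.30 V, n = 2.
Overall reaction: Pb²⁺(aq) + Mg(s) → Pb(s) + Mg²⁺(aq); Q = [Mg²⁺]^1/[Pb²⁺]^1.
From E = E° − (0.0592/n) log Q: log Q = (E° − E)·n/0.0592 = (+2.30 − (+2.359))·2/0.0592 = -1.9932.
So 1·log[Pb²⁺] = 1·log(0.0047) − log Q = -2.3279 − (-1.9932) = -0.3347; [Pb²⁺] = 10^(-0.3347) ≈ 0.46 M.

0.46 M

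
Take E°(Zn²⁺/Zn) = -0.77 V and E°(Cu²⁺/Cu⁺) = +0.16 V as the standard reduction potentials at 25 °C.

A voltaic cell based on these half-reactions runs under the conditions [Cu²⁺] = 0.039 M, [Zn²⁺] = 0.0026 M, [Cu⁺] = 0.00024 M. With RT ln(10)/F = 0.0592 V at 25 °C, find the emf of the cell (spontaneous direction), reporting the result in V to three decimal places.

Cu²⁺/Cu⁺ is the cathode (higher E°), Zn²⁺/Zn the anode: E°cell = +0.16 − (-0.77) = +0.93 V, n = 2.
Overall: 2 Cu²⁺(aq) + Zn(s) → 2 Cu⁺(aq) + Zn²⁺(aq)
Q = [Cu⁺]^2·[Zn²⁺] / ([Cu²⁺]^2); log Q = -7.007.
E = E° − (0.0592/n) log Q = +0.93 − (0.0592/2)(-7.007) = +1.137 V.

+1.137 V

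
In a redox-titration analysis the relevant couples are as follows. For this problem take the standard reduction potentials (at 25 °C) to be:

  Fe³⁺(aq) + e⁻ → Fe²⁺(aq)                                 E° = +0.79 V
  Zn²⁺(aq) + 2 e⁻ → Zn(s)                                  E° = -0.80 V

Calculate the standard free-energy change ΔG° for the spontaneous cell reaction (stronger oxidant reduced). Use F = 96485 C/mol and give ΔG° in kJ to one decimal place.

-306.8 kJ

Fe³⁺/Fe²⁺ (E° = +0.79 V) is the cathode; Zn²⁺/Zn (E° = -0.80 V) is the anode, so E°cell = +1.59 V.
Balancing electrons gives n = 2 (lcm of 1 and 2).
ΔG° = −nFE° = −(2)(96485)(+1.59) = -306,822 J = -306.8 kJ.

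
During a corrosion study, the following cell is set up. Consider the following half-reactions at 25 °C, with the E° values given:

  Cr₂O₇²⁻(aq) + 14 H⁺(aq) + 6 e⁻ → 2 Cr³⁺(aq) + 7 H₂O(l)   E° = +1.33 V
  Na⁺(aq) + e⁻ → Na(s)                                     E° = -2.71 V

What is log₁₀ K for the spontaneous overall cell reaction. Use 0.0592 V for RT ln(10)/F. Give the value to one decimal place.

409.5

Cathode: Cr₂O₇²⁻/Cr³⁺; anode: Na⁺/Na. E°cell = +4.04 V, n = 6.
log K = nE°cell / 0.0592 = (6)(+4.04) / 0.0592 = 409.5.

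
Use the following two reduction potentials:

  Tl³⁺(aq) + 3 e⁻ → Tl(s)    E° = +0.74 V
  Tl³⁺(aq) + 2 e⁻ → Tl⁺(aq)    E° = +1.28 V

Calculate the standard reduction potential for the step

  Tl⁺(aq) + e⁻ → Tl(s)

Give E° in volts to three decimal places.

-0.340 V

Sequential free energies add, so n₃E°₃ = n₁E°₁ + n₂E°₂.
With n₃ = 3, and the known step contributing 2×(+1.28) V, the unknown satisfies 1·E° = 3×(+0.74) − 2×(+1.28) = -0.340.
E° = -0.340 / 1 = -0.340 V.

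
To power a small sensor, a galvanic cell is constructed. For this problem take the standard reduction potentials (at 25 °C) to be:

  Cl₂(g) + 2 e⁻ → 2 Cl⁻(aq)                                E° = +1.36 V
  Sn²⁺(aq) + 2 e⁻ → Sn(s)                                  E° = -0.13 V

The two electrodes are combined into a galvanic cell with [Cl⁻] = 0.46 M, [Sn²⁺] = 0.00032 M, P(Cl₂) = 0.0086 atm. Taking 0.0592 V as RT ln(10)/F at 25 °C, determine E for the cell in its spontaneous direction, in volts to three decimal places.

Cl₂/Cl⁻ is the cathode (higher E°), Sn²⁺/Sn the anode: E°cell = +1.36 − (-0.13) = +1.49 V, n = 2.
Overall: Cl₂(g) + Sn(s) → 2 Cl⁻(aq) + Sn²⁺(aq)
Q = [Cl⁻]^2·[Sn²⁺] / (P(Cl₂)); log Q = -2.104.
E = E° − (0.0592/n) log Q = +1.49 − (0.0592/2)(-2.104) = +1.552 V.

+1.552 V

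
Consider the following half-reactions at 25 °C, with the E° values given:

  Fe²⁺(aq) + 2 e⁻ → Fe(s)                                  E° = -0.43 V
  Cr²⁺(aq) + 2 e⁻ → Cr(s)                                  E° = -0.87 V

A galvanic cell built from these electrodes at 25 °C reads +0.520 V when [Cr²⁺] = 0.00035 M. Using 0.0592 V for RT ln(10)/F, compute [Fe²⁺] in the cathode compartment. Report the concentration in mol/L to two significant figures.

0.18 M

Fe²⁺/Fe is the cathode, Cr²⁺/Cr the anode: E°cell = +0.44 V, n = 2.
Overall reaction: Fe²⁺(aq) + Cr(s) → Fe(s) + Cr²⁺(aq); Q = [Cr²⁺]^1/[Fe²⁺]^1.
From E = E° − (0.0592/n) log Q: log Q = (E° − E)·n/0.0592 = (+0.44 − (+0.520))·2/0.0592 = -2.7027.
So 1·log[Fe²⁺] = 1·log(0.00035) − log Q = -3.4559 − (-2.7027) = -0.7532; [Fe²⁺] = 10^(-0.7532) ≈ 0.18 M.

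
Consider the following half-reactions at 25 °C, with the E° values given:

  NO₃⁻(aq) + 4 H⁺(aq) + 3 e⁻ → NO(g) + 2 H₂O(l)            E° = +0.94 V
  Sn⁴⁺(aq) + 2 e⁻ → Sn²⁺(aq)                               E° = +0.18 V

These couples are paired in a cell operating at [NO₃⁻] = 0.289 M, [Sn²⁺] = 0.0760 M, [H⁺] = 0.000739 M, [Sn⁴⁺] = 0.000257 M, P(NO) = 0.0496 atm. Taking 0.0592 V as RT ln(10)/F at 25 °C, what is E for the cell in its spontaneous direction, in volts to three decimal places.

+0.601 V

NO₃⁻/NO is the cathode (higher E°), Sn⁴⁺/Sn²⁺ the anode: E°cell = +0.94 − (+0.18) = +0.76 V, n = 6.
Overall: 2 NO₃⁻(aq) + 8 H⁺(aq) + 3 Sn²⁺(aq) → 2 NO(g) + 4 H₂O(l) + 3 Sn⁴⁺(aq)
Q = P(NO)^2·[Sn⁴⁺]^3 / ([NO₃⁻]^2·[H⁺]^8·[Sn²⁺]^3); log Q = 16.107.
E = E° − (0.0592/n) log Q = +0.76 − (0.0592/6)(16.107) = +0.601 V.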